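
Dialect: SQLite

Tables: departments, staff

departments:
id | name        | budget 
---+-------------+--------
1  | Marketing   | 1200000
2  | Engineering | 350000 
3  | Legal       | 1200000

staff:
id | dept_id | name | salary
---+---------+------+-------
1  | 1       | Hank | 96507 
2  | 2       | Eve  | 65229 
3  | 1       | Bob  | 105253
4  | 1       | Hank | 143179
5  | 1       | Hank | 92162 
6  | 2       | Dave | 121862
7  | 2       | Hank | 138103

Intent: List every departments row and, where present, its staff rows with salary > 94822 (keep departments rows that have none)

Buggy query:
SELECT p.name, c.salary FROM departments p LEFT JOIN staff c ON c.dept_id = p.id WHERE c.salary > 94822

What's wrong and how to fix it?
Bug: A WHERE condition on the right-hand table after LEFT JOIN drops unmatched parents

Fix: Put 'c.salary > 94822' in the JOIN's ON clause instead of WHERE

Corrected query:
SELECT p.name, c.salary FROM departments p LEFT JOIN staff c ON c.dept_id = p.id AND c.salary > 94822

Result:
name        | salary
------------+-------
Marketing   | 96507 
Marketing   | 105253
Marketing   | 143179
Engineering | 121862
Engineering | 138103
Legal       | NULL  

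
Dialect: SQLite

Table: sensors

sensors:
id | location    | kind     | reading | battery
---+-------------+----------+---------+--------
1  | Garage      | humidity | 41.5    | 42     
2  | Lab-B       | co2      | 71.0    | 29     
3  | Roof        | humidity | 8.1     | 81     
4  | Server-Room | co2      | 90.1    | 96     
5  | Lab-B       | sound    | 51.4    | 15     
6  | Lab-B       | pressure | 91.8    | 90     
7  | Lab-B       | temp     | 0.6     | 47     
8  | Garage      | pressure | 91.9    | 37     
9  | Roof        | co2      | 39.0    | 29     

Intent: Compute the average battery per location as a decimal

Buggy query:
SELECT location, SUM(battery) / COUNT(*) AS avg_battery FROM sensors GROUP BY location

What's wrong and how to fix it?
Bug: SUM(battery) and COUNT(*) are both integers; the division truncates the fractional part

Fix: Cast one side to REAL so the division keeps the fractional part

Corrected query:
SELECT location, SUM(battery) * 1.0 / COUNT(*) AS avg_battery FROM sensors GROUP BY location

Result:
location    | avg_battery
------------+------------
Garage      | 39.5       
Lab-B       | 45.25      
Roof        | 55         
Server-Room | 96         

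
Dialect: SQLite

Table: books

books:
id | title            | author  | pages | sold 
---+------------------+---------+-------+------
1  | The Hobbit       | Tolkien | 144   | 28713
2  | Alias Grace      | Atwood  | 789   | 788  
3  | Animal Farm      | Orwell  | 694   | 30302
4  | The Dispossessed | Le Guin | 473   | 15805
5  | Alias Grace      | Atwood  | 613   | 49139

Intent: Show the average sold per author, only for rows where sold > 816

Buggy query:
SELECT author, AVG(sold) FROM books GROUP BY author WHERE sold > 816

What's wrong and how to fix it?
Bug: WHERE cannot follow GROUP BY

Fix: Move the WHERE clause before GROUP BY

Corrected query:
SELECT author, AVG(sold) FROM books WHERE sold > 816 GROUP BY author

Result:
author  | AVG(sold)
--------+----------
Atwood  | 49139    
Le Guin | 15805    
Orwell  | 30302    
Tolkien | 28713    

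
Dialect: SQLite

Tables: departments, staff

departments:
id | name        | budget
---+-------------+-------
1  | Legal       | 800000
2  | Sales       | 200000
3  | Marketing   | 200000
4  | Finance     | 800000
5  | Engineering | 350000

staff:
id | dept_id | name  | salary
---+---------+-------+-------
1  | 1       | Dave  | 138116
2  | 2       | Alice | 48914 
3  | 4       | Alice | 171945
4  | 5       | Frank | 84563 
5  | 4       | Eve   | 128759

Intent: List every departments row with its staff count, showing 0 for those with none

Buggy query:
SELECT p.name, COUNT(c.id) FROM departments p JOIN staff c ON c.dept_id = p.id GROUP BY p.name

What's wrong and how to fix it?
Bug: INNER JOIN drops departments rows that have no matching staff rows

Fix: Switch to LEFT JOIN to retain unmatched parent rows

Corrected query:
SELECT p.name, COUNT(c.id) FROM departments p LEFT JOIN staff c ON c.dept_id = p.id GROUP BY p.name

Result:
name        | COUNT(c.id)
------------+------------
Engineering | 1          
Finance     | 2          
Legal       | 1          
Marketing   | 0          
Sales       | 1          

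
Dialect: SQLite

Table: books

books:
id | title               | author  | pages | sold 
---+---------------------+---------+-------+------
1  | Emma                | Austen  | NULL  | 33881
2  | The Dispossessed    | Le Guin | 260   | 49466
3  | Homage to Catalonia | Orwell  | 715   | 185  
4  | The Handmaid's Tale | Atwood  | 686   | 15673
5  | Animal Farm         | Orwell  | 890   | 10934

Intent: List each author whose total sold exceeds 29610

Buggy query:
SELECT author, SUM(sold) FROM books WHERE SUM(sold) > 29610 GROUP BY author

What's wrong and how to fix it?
Bug: SUM(sold) is an aggregate, but WHERE filters rows before aggregation

Fix: Use HAVING (which filters groups after aggregation) instead of WHERE

Corrected query:
SELECT author, SUM(sold) FROM books GROUP BY author HAVING SUM(sold) > 29610

Result:
author  | SUM(sold)
--------+----------
Austen  | 33881    
Le Guin | 49466    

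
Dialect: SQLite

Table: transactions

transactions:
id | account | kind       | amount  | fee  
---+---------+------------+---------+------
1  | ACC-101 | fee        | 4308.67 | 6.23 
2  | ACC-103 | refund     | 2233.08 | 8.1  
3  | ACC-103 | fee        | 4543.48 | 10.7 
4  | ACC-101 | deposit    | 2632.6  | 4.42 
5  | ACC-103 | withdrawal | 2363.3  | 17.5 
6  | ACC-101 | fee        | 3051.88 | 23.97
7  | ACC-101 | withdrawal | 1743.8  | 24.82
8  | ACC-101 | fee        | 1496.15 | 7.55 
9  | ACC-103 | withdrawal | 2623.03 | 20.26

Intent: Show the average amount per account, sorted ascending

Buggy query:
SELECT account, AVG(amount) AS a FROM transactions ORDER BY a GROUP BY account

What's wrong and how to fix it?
Bug: GROUP BY must precede ORDER BY

Fix: Move ORDER BY to the end, after GROUP BY

Corrected query:
SELECT account, AVG(amount) AS a FROM transactions GROUP BY account ORDER BY a

Result:
account | a        
--------+----------
ACC-101 | 2646.62  
ACC-103 | 2940.7225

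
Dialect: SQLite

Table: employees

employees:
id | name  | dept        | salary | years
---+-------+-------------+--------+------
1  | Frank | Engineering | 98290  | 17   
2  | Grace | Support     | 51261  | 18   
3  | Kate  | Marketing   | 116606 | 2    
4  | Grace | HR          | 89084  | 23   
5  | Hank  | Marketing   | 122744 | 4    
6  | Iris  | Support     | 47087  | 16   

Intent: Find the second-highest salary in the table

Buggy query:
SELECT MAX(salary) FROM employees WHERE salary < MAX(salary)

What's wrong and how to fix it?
Bug: MAX(salary) on the right of the comparison is an aggregate-in-WHERE error

Fix: Compute the overall MAX in a subquery, then take MAX of rows below it

Corrected query:
SELECT MAX(salary) FROM employees WHERE salary < (SELECT MAX(salary) FROM employees)

Result:
MAX(salary)
-----------
116606     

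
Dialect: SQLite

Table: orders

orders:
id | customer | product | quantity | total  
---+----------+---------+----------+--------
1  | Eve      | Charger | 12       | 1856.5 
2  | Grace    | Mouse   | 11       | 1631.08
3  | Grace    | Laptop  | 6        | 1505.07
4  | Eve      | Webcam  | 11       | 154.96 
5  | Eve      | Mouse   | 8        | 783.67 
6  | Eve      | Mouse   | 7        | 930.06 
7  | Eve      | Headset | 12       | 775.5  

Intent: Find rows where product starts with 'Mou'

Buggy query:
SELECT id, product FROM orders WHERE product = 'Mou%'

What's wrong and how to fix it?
Bug: Wildcards only work with LIKE; '=' treats '%' as a literal character

Fix: Replace '=' with LIKE so 'Mou%' is treated as a pattern

Corrected query:
SELECT id, product FROM orders WHERE product LIKE 'Mou%'

Result:
id | product
---+--------
2  | Mouse  
5  | Mouse  
6  | Mouse  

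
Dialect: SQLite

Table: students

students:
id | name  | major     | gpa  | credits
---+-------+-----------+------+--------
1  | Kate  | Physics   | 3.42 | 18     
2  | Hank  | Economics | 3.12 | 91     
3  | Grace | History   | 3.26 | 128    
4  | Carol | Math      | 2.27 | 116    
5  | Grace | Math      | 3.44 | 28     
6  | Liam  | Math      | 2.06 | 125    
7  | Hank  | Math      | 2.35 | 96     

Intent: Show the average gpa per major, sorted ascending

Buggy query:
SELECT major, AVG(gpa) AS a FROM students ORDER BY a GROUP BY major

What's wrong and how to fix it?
Bug: ORDER BY appears before GROUP BY; SQL clause order requires GROUP BY first

Fix: Reorder: SELECT … FROM … GROUP BY … ORDER BY …

Corrected query:
SELECT major, AVG(gpa) AS a FROM students GROUP BY major ORDER BY a

Result:
major     | a   
----------+-----
Math      | 2.53
Economics | 3.12
History   | 3.26
Physics   | 3.42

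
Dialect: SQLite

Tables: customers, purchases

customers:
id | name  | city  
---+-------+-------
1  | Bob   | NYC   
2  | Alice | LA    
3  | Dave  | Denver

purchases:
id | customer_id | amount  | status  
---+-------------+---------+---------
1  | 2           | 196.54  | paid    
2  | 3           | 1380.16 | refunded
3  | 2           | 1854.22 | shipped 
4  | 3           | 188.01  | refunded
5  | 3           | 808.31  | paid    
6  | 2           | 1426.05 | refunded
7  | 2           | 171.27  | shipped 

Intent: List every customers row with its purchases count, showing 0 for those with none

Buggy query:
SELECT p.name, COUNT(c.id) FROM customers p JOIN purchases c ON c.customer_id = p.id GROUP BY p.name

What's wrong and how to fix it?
Bug: INNER JOIN drops customers rows that have no matching purchases rows

Fix: Use LEFT JOIN so parents without children still appear (COUNT(c.id) gives 0)

Corrected query:
SELECT p.name, COUNT(c.id) FROM customers p LEFT JOIN purchases c ON c.customer_id = p.id GROUP BY p.name

Result:
name  | COUNT(c.id)
------+------------
Alice | 4          
Bob   | 0          
Dave  | 3          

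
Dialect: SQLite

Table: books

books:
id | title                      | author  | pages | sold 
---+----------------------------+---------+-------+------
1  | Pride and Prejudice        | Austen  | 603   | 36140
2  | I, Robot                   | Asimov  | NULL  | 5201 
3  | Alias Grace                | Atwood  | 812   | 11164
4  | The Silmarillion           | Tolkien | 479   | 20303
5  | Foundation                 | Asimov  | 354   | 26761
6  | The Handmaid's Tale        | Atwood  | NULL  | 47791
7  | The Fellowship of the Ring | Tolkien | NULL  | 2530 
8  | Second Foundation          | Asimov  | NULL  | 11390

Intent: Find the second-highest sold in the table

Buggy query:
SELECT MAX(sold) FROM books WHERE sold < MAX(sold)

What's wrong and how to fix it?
Bug: MAX(sold) on the right of the comparison is an aggregate-in-WHERE error

Fix: Compute the overall MAX in a subquery, then take MAX of rows below it

Corrected query:
SELECT MAX(sold) FROM books WHERE sold < (SELECT MAX(sold) FROM books)

Result:
MAX(sold)
---------
36140    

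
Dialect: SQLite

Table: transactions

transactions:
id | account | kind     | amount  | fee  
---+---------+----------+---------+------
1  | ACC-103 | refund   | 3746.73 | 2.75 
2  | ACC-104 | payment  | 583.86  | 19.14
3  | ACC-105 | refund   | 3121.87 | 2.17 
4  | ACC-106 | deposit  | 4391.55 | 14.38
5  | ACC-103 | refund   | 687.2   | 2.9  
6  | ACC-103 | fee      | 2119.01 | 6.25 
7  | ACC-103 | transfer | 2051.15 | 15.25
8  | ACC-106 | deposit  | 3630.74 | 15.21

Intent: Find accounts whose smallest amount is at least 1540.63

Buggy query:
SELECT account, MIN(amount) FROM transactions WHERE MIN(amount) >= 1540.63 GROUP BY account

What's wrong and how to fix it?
Bug: Aggregates like MIN are computed per group after WHERE runs

Fix: Replace WHERE with HAVING after the GROUP BY

Corrected query:
SELECT account, MIN(amount) FROM transactions GROUP BY account HAVING MIN(amount) >= 1540.63

Result:
account | MIN(amount)
--------+------------
ACC-105 | 3121.87    
ACC-106 | 3630.74    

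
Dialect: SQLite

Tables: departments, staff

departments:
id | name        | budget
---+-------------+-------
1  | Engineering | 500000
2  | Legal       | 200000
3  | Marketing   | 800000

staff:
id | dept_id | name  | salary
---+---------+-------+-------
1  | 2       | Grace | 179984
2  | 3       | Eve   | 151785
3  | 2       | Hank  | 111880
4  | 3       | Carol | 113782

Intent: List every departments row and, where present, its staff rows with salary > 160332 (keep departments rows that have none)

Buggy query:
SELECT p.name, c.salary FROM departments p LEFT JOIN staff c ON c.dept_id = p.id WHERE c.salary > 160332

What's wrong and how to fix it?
Bug: Filtering c.salary in WHERE discards the NULL rows produced by LEFT JOIN, turning it into an inner join

Fix: Move the right-table condition into the ON clause so unmatched parents are kept

Corrected query:
SELECT p.name, c.salary FROM departments p LEFT JOIN staff c ON c.dept_id = p.id AND c.salary > 160332

Result:
name        | salary
------------+-------
Engineering | NULL  
Legal       | 179984
Marketing   | NULL  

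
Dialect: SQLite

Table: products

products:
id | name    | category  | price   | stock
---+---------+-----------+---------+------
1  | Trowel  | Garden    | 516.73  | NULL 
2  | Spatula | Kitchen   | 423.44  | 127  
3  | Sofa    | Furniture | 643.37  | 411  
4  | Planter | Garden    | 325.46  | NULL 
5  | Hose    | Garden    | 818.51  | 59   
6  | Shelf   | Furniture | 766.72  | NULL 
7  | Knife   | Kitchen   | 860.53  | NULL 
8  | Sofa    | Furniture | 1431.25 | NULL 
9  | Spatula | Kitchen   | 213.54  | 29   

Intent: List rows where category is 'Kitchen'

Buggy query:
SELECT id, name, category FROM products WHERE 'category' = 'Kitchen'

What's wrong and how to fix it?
Bug: 'category' in single quotes is a string literal, not the column; the comparison is literal-vs-literal and never true

Fix: Reference the column as category without single quotes

Corrected query:
SELECT id, name, category FROM products WHERE category = 'Kitchen'

Result:
id | name    | category
---+---------+---------
2  | Spatula | Kitchen 
7  | Knife   | Kitchen 
9  | Spatula | Kitchen 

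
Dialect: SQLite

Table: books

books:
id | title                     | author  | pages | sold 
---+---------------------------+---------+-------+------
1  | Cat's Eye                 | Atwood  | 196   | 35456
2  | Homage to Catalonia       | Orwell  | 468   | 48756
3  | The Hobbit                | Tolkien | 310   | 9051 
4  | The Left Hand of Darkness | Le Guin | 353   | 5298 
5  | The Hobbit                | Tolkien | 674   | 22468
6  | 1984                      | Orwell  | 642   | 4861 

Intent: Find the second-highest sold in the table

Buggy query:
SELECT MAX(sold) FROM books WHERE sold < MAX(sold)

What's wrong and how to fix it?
Bug: The inner MAX is an aggregate inside WHERE, which is not allowed

Fix: Put the inner MAX in a scalar subquery

Corrected query:
SELECT MAX(sold) FROM books WHERE sold < (SELECT MAX(sold) FROM books)

Result:
MAX(sold)
---------
35456    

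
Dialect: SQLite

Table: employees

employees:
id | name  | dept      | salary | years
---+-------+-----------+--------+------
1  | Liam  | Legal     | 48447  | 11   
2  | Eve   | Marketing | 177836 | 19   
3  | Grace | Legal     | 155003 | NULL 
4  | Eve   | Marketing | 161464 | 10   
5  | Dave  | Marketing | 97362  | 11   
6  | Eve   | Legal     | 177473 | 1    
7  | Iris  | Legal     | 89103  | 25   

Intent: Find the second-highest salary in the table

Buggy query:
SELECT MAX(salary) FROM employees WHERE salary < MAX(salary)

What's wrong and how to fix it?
Bug: The inner MAX is an aggregate inside WHERE, which is not allowed

Fix: Put the inner MAX in a scalar subquery

Corrected query:
SELECT MAX(salary) FROM employees WHERE salary < (SELECT MAX(salary) FROM employees)

Result:
MAX(salary)
-----------
177473     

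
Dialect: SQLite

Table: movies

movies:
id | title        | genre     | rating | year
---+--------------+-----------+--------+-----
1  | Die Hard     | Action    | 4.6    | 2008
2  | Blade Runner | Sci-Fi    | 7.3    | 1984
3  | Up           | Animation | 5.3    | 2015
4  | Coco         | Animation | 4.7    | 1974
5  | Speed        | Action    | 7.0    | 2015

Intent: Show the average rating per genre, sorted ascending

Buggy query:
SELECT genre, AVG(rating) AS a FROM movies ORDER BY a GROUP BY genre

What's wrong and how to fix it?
Bug: GROUP BY must precede ORDER BY

Fix: Reorder: SELECT … FROM … GROUP BY … ORDER BY …

Corrected query:
SELECT genre, AVG(rating) AS a FROM movies GROUP BY genre ORDER BY a

Result:
genre     | a  
----------+----
Animation | 5  
Action    | 5.8
Sci-Fi    | 7.3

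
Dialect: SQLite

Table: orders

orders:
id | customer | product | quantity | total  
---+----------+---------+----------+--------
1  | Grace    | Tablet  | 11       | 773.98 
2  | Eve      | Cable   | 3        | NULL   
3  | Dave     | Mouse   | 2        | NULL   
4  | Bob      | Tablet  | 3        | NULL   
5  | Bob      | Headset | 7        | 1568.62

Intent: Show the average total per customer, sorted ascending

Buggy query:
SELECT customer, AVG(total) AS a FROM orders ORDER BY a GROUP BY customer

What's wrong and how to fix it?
Bug: ORDER BY appears before GROUP BY; SQL clause order requires GROUP BY first

Fix: Move ORDER BY to the end, after GROUP BY

Corrected query:
SELECT customer, AVG(total) AS a FROM orders GROUP BY customer ORDER BY a

Result:
customer | a      
---------+--------
Dave     | NULL   
Eve      | NULL   
Grace    | 773.98 
Bob      | 1568.62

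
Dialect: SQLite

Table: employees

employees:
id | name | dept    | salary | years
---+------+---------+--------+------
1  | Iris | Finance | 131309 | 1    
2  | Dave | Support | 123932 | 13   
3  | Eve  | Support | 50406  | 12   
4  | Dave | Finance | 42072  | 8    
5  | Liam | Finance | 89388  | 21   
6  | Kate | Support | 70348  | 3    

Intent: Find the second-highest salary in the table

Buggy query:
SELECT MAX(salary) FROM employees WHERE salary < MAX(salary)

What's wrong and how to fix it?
Bug: MAX(salary) on the right of the comparison is an aggregate-in-WHERE error

Fix: Put the inner MAX in a scalar subquery

Corrected query:
SELECT MAX(salary) FROM employees WHERE salary < (SELECT MAX(salary) FROM employees)

Result:
MAX(salary)
-----------
123932     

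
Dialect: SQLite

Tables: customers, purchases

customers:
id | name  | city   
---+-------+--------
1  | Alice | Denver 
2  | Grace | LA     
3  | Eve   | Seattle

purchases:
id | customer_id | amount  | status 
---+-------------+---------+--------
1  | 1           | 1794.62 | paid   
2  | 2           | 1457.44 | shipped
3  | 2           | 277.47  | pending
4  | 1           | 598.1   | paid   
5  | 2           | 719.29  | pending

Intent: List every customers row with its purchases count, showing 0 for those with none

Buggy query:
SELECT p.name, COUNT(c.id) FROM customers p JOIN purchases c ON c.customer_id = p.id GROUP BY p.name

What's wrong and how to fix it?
Bug: INNER JOIN drops customers rows that have no matching purchases rows

Fix: Switch to LEFT JOIN to retain unmatched parent rows

Corrected query:
SELECT p.name, COUNT(c.id) FROM customers p LEFT JOIN purchases c ON c.customer_id = p.id GROUP BY p.name

Result:
name  | COUNT(c.id)
------+------------
Alice | 2          
Eve   | 0          
Grace | 3          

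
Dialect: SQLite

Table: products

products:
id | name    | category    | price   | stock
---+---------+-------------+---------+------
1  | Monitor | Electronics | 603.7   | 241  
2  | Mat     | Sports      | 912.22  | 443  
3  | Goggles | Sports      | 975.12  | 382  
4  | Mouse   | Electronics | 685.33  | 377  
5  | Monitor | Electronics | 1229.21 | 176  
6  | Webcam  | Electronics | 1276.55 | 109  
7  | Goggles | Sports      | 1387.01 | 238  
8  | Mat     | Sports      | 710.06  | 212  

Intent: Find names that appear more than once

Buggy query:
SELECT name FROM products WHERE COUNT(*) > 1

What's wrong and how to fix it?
Bug: COUNT(*) is an aggregate and cannot be used in WHERE

Fix: Group first, then use HAVING for the count condition

Corrected query:
SELECT name FROM products GROUP BY name HAVING COUNT(*) > 1

Result:
name   
-------
Goggles
Mat    
Monitor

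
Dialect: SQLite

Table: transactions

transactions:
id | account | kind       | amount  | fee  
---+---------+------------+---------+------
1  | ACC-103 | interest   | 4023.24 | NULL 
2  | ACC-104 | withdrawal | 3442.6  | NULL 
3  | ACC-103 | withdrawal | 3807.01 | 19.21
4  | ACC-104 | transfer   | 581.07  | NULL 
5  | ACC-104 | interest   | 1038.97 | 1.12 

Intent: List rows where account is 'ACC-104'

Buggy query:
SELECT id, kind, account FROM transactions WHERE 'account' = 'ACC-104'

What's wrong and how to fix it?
Bug: 'account' in single quotes is a string literal, not the column; the comparison is literal-vs-literal and never true

Fix: Remove the quotes around the column name (or use double quotes for an identifier)

Corrected query:
SELECT id, kind, account FROM transactions WHERE account = 'ACC-104'

Result:
id | kind       | account
---+------------+--------
2  | withdrawal | ACC-104
4  | transfer   | ACC-104
5  | interest   | ACC-104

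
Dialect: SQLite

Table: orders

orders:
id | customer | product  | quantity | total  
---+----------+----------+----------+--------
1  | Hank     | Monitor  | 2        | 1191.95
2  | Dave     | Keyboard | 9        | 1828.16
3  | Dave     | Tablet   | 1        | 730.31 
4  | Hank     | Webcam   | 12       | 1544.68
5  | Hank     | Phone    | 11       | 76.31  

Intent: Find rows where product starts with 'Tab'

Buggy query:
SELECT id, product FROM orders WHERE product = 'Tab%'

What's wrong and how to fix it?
Bug: Wildcards only work with LIKE; '=' treats '%' as a literal character

Fix: Replace '=' with LIKE so 'Tab%' is treated as a pattern

Corrected query:
SELECT id, product FROM orders WHERE product LIKE 'Tab%'

Result:
id | product
---+--------
3  | Tablet 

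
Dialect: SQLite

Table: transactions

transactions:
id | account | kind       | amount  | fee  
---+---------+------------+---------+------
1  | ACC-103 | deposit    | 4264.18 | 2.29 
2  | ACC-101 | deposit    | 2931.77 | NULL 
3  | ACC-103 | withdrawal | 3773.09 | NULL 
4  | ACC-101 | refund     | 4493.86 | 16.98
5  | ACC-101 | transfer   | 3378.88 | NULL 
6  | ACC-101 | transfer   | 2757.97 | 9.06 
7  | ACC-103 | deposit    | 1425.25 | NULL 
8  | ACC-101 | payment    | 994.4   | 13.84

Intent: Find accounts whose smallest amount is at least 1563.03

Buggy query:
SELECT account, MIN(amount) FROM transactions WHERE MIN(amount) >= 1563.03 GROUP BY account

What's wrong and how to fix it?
Bug: MIN() in WHERE is a misuse of aggregate

Fix: Use HAVING for the per-group MIN condition

Corrected query:
SELECT account, MIN(amount) FROM transactions GROUP BY account HAVING MIN(amount) >= 1563.03

Result:
(no rows)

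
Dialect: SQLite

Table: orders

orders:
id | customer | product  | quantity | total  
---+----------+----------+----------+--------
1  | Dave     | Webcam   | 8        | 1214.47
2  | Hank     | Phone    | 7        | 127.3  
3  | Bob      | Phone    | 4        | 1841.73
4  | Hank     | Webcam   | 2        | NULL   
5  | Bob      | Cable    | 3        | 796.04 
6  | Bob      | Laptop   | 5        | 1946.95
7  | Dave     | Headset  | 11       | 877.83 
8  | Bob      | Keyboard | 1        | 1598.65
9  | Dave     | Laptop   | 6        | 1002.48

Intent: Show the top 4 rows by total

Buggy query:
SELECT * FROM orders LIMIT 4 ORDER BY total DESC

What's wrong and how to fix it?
Bug: ORDER BY cannot follow LIMIT; LIMIT is the final clause

Fix: Swap the clauses: ORDER BY first, then LIMIT

Corrected query:
SELECT * FROM orders ORDER BY total DESC LIMIT 4

Result:
id | customer | product  | quantity | total  
---+----------+----------+----------+--------
6  | Bob      | Laptop   | 5        | 1946.95
3  | Bob      | Phone    | 4        | 1841.73
8  | Bob      | Keyboard | 1        | 1598.65
1  | Dave     | Webcam   | 8        | 1214.47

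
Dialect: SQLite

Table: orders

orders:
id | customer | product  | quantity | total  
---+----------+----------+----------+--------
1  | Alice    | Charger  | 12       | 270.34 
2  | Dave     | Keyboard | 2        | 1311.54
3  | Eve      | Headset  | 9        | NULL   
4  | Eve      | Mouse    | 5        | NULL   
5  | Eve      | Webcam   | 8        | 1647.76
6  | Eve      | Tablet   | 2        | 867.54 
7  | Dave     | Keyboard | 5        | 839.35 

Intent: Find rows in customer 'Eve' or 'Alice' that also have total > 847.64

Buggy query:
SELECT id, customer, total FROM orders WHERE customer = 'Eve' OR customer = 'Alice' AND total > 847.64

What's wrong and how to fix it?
Bug: AND binds tighter than OR, so this parses as customer = 'Eve' OR (customer = 'Alice' AND total > 847.64)

Fix: Group the OR with parentheses (or use IN), then AND the threshold

Corrected query:
SELECT id, customer, total FROM orders WHERE (customer = 'Eve' OR customer = 'Alice') AND total > 847.64

Result:
id | customer | total  
---+----------+--------
5  | Eve      | 1647.76
6  | Eve      | 867.54 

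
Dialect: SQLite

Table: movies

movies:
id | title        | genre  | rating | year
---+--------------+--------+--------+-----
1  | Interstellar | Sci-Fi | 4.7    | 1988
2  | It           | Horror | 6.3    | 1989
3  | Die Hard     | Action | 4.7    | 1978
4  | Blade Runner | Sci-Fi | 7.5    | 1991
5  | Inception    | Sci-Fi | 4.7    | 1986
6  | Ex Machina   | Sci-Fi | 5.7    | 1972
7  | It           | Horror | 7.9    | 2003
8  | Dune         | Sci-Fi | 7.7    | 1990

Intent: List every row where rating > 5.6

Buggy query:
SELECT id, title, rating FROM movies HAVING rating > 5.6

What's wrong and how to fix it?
Bug: This is a non-aggregate query (no GROUP BY, no aggregates), so in SQLite the HAVING clause is invalid here; a row-level condition belongs in WHERE

Fix: Replace HAVING with WHERE since the condition applies to individual rows

Corrected query:
SELECT id, title, rating FROM movies WHERE rating > 5.6

Result:
id | title        | rating
---+--------------+-------
2  | It           | 6.3   
4  | Blade Runner | 7.5   
6  | Ex Machina   | 5.7   
7  | It           | 7.9   
8  | Dune         | 7.7   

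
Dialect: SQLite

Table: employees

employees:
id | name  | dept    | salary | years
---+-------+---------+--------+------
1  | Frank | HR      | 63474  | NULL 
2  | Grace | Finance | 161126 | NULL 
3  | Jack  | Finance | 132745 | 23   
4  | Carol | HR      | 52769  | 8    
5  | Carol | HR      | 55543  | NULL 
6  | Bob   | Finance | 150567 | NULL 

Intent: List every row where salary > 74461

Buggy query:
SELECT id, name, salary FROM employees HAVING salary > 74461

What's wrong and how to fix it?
Bug: HAVING filters the output of aggregation, but this query has no GROUP BY and no aggregate functions, so SQLite rejects it (HAVING clause on a non-aggregate query); the condition here is per row

Fix: Replace HAVING with WHERE since the condition applies to individual rows

Corrected query:
SELECT id, name, salary FROM employees WHERE salary > 74461

Result:
id | name  | salary
---+-------+-------
2  | Grace | 161126
3  | Jack  | 132745
6  | Bob   | 150567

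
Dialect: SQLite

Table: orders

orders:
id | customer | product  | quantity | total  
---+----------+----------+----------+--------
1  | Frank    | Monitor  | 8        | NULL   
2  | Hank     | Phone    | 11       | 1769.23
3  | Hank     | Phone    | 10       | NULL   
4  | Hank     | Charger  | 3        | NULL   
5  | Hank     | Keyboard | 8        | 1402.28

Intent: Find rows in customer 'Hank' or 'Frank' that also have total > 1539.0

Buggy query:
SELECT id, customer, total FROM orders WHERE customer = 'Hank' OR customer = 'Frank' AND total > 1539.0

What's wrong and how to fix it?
Bug: Without parentheses, AND is evaluated before OR, so the total filter only applies to the 'Frank' branch

Fix: Add parentheses around the OR so the AND applies to both alternatives

Corrected query:
SELECT id, customer, total FROM orders WHERE (customer = 'Hank' OR customer = 'Frank') AND total > 1539.0

Result:
id | customer | total  
---+----------+--------
2  | Hank     | 1769.23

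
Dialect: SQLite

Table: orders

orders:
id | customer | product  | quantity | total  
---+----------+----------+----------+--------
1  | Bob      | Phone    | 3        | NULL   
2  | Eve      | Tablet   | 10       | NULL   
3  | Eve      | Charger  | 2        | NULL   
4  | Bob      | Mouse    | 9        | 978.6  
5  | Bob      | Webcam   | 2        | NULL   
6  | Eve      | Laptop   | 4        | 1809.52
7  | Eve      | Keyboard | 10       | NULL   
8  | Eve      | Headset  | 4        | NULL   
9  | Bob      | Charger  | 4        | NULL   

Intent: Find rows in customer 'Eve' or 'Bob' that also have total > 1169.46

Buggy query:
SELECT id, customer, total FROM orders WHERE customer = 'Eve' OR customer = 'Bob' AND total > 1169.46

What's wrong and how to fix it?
Bug: Without parentheses, AND is evaluated before OR, so the total filter only applies to the 'Bob' branch

Fix: Group the OR with parentheses (or use IN), then AND the threshold

Corrected query:
SELECT id, customer, total FROM orders WHERE (customer = 'Eve' OR customer = 'Bob') AND total > 1169.46

Result:
id | customer | total  
---+----------+--------
6  | Eve      | 1809.52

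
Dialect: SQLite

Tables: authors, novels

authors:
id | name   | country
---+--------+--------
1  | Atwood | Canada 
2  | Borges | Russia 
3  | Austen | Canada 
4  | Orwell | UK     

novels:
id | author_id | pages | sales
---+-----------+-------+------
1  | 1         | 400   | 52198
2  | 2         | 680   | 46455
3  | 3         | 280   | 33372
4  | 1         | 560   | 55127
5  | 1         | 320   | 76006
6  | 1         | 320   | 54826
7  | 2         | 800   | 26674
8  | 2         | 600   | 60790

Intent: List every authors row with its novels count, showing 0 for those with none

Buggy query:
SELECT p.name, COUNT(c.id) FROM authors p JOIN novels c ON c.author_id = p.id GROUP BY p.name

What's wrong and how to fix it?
Bug: INNER JOIN drops authors rows that have no matching novels rows

Fix: Use LEFT JOIN so parents without children still appear (COUNT(c.id) gives 0)

Corrected query:
SELECT p.name, COUNT(c.id) FROM authors p LEFT JOIN novels c ON c.author_id = p.id GROUP BY p.name

Result:
name   | COUNT(c.id)
-------+------------
Atwood | 4          
Austen | 1          
Borges | 3          
Orwell | 0          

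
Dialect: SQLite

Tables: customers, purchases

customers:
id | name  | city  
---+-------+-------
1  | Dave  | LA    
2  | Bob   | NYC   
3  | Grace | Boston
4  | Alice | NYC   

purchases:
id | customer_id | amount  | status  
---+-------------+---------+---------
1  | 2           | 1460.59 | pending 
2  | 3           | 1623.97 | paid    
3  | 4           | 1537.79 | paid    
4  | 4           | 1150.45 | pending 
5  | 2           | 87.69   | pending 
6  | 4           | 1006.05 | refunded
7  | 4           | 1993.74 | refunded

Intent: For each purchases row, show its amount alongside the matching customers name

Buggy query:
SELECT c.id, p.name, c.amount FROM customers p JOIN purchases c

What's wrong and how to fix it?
Bug: Missing join condition: each purchases row is matched to all customers rows instead of just its own

Fix: Specify the join condition linking the foreign key to the parent id

Corrected query:
SELECT c.id, p.name, c.amount FROM customers p JOIN purchases c ON c.customer_id = p.id

Result:
id | name  | amount 
---+-------+--------
1  | Bob   | 1460.59
2  | Grace | 1623.97
3  | Alice | 1537.79
4  | Alice | 1150.45
5  | Bob   | 87.69  
6  | Alice | 1006.05
7  | Alice | 1993.74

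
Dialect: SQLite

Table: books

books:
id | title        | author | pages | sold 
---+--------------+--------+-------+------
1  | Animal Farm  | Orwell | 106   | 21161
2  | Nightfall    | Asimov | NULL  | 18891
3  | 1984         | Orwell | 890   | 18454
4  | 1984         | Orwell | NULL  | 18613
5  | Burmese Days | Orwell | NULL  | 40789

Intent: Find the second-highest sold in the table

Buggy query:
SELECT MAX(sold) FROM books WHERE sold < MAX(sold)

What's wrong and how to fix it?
Bug: MAX(sold) on the right of the comparison is an aggregate-in-WHERE error

Fix: Compute the overall MAX in a subquery, then take MAX of rows below it

Corrected query:
SELECT MAX(sold) FROM books WHERE sold < (SELECT MAX(sold) FROM books)

Result:
MAX(sold)
---------
21161    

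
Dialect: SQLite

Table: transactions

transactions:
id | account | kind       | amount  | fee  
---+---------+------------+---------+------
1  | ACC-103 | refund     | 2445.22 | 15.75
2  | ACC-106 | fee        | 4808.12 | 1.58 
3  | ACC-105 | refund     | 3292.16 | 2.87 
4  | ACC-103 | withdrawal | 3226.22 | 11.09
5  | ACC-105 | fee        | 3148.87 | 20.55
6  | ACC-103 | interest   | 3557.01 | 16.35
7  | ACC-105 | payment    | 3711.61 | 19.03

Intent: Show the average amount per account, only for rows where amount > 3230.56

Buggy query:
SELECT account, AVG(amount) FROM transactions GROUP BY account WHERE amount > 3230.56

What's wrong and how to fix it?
Bug: WHERE cannot follow GROUP BY

Fix: Move the WHERE clause before GROUP BY

Corrected query:
SELECT account, AVG(amount) FROM transactions WHERE amount > 3230.56 GROUP BY account

Result:
account | AVG(amount)
--------+------------
ACC-103 | 3557.01    
ACC-105 | 3501.885   
ACC-106 | 4808.12    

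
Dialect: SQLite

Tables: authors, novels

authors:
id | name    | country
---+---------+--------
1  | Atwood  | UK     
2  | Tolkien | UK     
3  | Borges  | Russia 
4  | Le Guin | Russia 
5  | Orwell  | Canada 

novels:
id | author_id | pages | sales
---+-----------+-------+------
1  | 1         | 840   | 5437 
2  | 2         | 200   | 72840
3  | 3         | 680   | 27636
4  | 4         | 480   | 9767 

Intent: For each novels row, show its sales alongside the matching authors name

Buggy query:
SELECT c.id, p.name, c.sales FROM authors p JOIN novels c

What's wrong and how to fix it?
Bug: JOIN with no ON clause produces a cartesian product; every novels row pairs with every authors row

Fix: Specify the join condition linking the foreign key to the parent id

Corrected query:
SELECT c.id, p.name, c.sales FROM authors p JOIN novels c ON c.author_id = p.id

Result:
id | name    | sales
---+---------+------
1  | Atwood  | 5437 
2  | Tolkien | 72840
3  | Borges  | 27636
4  | Le Guin | 9767 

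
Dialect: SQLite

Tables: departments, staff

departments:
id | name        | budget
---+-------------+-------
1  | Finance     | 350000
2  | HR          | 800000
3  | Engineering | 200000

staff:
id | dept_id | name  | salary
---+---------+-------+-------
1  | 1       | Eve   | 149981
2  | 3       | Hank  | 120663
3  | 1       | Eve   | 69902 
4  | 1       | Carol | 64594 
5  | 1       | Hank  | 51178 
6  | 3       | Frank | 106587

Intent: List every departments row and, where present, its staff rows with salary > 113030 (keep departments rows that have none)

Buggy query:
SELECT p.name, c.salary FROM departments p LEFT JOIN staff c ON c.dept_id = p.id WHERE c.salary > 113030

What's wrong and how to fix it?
Bug: Filtering c.salary in WHERE discards the NULL rows produced by LEFT JOIN, turning it into an inner join

Fix: Put 'c.salary > 113030' in the JOIN's ON clause instead of WHERE

Corrected query:
SELECT p.name, c.salary FROM departments p LEFT JOIN staff c ON c.dept_id = p.id AND c.salary > 113030

Result:
name        | salary
------------+-------
Finance     | 149981
HR          | NULL  
Engineering | 120663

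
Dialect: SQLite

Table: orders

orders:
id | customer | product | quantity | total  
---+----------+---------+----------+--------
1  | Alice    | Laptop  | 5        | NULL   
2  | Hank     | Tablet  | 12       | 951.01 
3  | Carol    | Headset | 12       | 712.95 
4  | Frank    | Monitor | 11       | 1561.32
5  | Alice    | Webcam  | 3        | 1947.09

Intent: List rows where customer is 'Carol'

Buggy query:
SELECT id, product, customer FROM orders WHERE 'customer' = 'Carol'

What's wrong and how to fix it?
Bug: Single quotes denote string literals in SQL; the column name is being compared as a constant string

Fix: Reference the column as customer without single quotes

Corrected query:
SELECT id, product, customer FROM orders WHERE customer = 'Carol'

Result:
id | product | customer
---+---------+---------
3  | Headset | Carol   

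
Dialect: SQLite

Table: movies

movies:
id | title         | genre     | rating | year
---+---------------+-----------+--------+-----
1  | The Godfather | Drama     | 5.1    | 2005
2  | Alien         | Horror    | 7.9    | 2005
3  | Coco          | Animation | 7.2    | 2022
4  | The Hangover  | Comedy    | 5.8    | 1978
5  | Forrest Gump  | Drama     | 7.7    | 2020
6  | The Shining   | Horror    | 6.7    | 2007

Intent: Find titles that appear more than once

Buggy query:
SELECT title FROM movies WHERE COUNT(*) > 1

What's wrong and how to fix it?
Bug: COUNT(*) is an aggregate and cannot be used in WHERE

Fix: Group first, then use HAVING for the count condition

Corrected query:
SELECT title FROM movies GROUP BY title HAVING COUNT(*) > 1

Result:
(no rows)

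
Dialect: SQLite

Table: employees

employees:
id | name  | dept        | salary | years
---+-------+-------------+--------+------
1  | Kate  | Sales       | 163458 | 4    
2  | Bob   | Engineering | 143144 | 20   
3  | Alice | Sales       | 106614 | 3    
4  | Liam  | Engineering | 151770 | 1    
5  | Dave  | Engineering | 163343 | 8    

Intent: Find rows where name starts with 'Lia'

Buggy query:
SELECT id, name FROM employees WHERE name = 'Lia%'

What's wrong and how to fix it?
Bug: Wildcards only work with LIKE; '=' treats '%' as a literal character

Fix: Replace '=' with LIKE so 'Lia%' is treated as a pattern

Corrected query:
SELECT id, name FROM employees WHERE name LIKE 'Lia%'

Result:
id | name
---+-----
4  | Liam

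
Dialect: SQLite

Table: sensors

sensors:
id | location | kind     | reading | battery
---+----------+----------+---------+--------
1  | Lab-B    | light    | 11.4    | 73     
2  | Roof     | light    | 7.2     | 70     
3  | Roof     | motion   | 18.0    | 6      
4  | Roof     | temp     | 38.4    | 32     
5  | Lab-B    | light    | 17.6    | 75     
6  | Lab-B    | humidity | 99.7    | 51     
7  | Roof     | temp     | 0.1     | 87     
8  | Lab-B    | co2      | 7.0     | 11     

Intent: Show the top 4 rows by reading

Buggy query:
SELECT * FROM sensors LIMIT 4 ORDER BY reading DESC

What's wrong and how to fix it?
Bug: ORDER BY cannot follow LIMIT; LIMIT is the final clause

Fix: Sort with ORDER BY, then apply LIMIT

Corrected query:
SELECT * FROM sensors ORDER BY reading DESC LIMIT 4

Result:
id | location | kind     | reading | battery
---+----------+----------+---------+--------
6  | Lab-B    | humidity | 99.7    | 51     
4  | Roof     | temp     | 38.4    | 32     
3  | Roof     | motion   | 18      | 6      
5  | Lab-B    | light    | 17.6    | 75     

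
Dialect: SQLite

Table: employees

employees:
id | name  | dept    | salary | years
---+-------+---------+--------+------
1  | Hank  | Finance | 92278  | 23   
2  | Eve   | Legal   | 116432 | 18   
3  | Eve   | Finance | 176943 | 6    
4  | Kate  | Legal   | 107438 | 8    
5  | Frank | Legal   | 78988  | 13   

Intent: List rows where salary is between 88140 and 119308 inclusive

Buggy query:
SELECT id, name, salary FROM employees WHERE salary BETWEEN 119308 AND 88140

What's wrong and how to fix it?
Bug: BETWEEN expects the lower bound first; with 119308 AND 88140 the range is empty

Fix: Write BETWEEN 88140 AND 119308

Corrected query:
SELECT id, name, salary FROM employees WHERE salary BETWEEN 88140 AND 119308

Result:
id | name | salary
---+------+-------
1  | Hank | 92278 
2  | Eve  | 116432
4  | Kate | 107438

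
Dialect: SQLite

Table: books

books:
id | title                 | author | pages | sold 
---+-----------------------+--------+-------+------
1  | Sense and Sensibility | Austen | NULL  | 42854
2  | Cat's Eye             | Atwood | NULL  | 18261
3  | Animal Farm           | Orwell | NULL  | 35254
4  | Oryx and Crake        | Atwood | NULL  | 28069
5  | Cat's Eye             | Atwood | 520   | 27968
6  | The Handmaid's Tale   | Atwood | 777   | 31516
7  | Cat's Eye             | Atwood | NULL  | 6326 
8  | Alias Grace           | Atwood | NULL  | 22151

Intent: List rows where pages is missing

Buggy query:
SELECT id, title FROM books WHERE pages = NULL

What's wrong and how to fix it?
Bug: Comparing to NULL with '=' never matches; NULL = NULL is unknown, not true

Fix: Use IS NULL to test for NULL

Corrected query:
SELECT id, title FROM books WHERE pages IS NULL

Result:
id | title                
---+----------------------
1  | Sense and Sensibility
2  | Cat's Eye            
3  | Animal Farm          
4  | Oryx and Crake       
7  | Cat's Eye            
8  | Alias Grace          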